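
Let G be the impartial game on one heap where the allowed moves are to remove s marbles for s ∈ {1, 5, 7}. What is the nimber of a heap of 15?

Grundy values for subtraction set {1, 5, 7}:
k:     0  1  2  3  4  5  6  7  8  9 10 11 12 13 14 15
g(k):  0  1  0  1  0  1  0  1  0  1  0  1  0  1  0  1
So g(15) = 1.

1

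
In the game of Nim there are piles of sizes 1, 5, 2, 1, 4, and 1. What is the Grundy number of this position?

In binary:
  001  (1)
  101  (5)
  010  (2)
  001  (1)
  100  (4)
  001  (1)
  ---
  010  (2)

2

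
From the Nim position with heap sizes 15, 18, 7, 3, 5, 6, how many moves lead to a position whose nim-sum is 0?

Compute the nim-sum pairwise:
15 ⊕ 18 = 29
29 ⊕ 7 = 26
26 ⊕ 3 = 25
25 ⊕ 5 = 28
28 ⊕ 6 = 26
The overall nim-sum is X = 26. A heap of size p has a winning move iff p XOR X < p (reduce it to p XOR X).
  15: 15 XOR 26 = 21 ≥ 15 — no move.
  18: 18 XOR 26 = 8 < 18 — winning move (to 8).
  7: 7 XOR 26 = 29 ≥ 7 — no move.
  3: 3 XOR 26 = 25 ≥ 3 — no move.
  5: 5 XOR 26 = 31 ≥ 5 — no move.
  6: 6 XOR 26 = 28 ≥ 6 — no move.
That gives 1 winning move.

1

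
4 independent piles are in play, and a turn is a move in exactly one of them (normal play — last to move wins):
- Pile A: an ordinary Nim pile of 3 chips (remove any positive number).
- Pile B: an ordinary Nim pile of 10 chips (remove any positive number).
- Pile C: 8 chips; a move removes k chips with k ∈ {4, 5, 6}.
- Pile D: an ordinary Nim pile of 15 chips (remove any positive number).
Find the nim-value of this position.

Pile A is a plain Nim pile of size 3, so its Grundy value is 3.
Pile B is a plain Nim pile of size 10, so its Grundy value is 10.
For pile C, compute g(0), g(1), … with moves {4, 5, 6}:
g(0) = mex{} = 0
g(1) = mex{} = 0
g(2) = mex{} = 0
g(3) = mex{} = 0
g(4) = mex{0} = 1
g(5) = mex{0} = 1
g(6) = mex{0} = 1
g(7) = mex{0} = 1
g(8) = mex{0,1} = 2
So g(8) = 2.
Pile D is a plain Nim pile of size 15, so its Grundy value is 15.
The value of a disjunctive sum is the nim-sum of the parts.
Combined value = 3 ⊕ 10 ⊕ 2 ⊕ 15 = 4.

4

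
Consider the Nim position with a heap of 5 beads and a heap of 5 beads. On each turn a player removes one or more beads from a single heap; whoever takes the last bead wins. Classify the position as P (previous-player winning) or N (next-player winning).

Compute the nim-sum pairwise:
5 ⊕ 5 = 0
The nim-sum is 0, so this is a P-position: the player to move is in a losing position under optimal play.

P-position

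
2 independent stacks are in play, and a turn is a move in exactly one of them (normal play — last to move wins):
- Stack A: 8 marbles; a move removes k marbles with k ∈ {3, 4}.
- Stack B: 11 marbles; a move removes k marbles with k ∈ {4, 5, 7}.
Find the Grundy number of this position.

0

Grundy values for stack A (subtraction set {3, 4}):
k:     0  1  2  3  4  5  6  7  8
g(k):  0  0  0  1  1  1  2  0  0
So g(8) = 0.
For stack B, compute g(0), g(1), … with moves {4, 5, 7}:
k:     0  1  2  3  4  5  6  7  8  9 10 11
g(k):  0  0  0  0  1  1  1  1  2  2  2  0
So g(11) = 0.
The value of a disjunctive sum is the nim-sum of the parts.
Combined value = 0 ⊕ 0 = 0.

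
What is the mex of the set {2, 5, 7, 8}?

0 is not in the set, so the mex is 0.

0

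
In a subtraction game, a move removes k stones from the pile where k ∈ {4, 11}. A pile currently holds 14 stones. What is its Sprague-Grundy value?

1

Grundy values for subtraction set {4, 11}:
g(0) = mex{} = 0
g(1) = mex{} = 0
g(2) = mex{} = 0
g(3) = mex{} = 0
g(4) = mex{0} = 1
g(5) = mex{0} = 1
g(6) = mex{0} = 1
g(7) = mex{0} = 1
g(8) = mex{1} = 0
g(9) = mex{1} = 0
g(10) = mex{1} = 0
g(11) = mex{0,1} = 2
g(12) = mex{0} = 1
g(13) = mex{0} = 1
g(14) = mex{0} = 1
So g(14) = 1.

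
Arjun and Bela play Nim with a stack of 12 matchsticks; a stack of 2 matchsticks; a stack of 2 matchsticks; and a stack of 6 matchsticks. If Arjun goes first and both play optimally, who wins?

Arjun wins

Compute the nim-sum pairwise:
12 ^ 2 = 14
14 ^ 2 = 12
12 ^ 6 = 10
The nim-sum is 10 ≠ 0, so this is an N-position: the player to move can win; Arjun has a winning move.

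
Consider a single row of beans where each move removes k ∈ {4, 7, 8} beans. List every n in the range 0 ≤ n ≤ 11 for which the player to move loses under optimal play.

0, 1, 2, 3

Compute g(0), g(1), … for moves {4, 7, 8}:
g(0) = mex{} = 0
g(1) = mex{} = 0
g(2) = mex{} = 0
g(3) = mex{} = 0
g(4) = mex{0} = 1
g(5) = mex{0} = 1
g(6) = mex{0} = 1
g(7) = mex{0} = 1
g(8) = mex{0,1} = 2
g(9) = mex{0,1} = 2
g(10) = mex{0,1} = 2
g(11) = mex{0,1} = 2
The P-positions (g = 0) in 0..11 are 0, 1, 2, 3.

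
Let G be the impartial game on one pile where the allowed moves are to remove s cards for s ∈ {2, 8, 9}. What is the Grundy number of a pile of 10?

3

Grundy values for subtraction set {2, 8, 9}:
g(0) = mex{} = 0
g(1) = mex{} = 0
g(2) = mex{0} = 1
g(3) = mex{0} = 1
g(4) = mex{1} = 0
g(5) = mex{1} = 0
g(6) = mex{0} = 1
g(7) = mex{0} = 1
g(8) = mex{0,1} = 2
g(9) = mex{0,1} = 2
g(10) = mex{0,1,2} = 3
So g(10) = 3.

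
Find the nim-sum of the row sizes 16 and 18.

Write each in binary and XOR column by column:
  10000  (16)
  10010  (18)
  -----
  00010  (2)

2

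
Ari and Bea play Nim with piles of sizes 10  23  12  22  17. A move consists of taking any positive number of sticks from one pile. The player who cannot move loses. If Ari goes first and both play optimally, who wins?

Ari wins

Compute the nim-sum pairwise:
10 ⊕ 23 = 29
29 ⊕ 12 = 17
17 ⊕ 22 = 7
7 ⊕ 17 = 22
The nim-sum is 22 ≠ 0, so this is an N-position: the player to move can win; Ari has a winning move.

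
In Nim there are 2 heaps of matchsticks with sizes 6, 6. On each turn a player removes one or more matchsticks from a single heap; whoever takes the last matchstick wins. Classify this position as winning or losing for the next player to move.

Losing position

Compute the nim-sum pairwise:
6 ^ 6 = 0
The nim-sum is 0, so this is a P-position: the player to move is in a losing position under optimal play.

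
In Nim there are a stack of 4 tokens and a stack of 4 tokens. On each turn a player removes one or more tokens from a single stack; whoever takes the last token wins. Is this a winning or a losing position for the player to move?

Losing position

Compute the nim-sum pairwise:
4 XOR 4 = 0
The nim-sum is 0, so this is a P-position: the player to move is in a losing position under optimal play.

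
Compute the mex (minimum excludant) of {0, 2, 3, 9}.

1

0 is in the set but 1 is not, so the mex is 1.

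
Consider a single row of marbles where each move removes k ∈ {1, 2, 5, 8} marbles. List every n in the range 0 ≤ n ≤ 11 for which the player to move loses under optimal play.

0, 3, 6, 9

Build the Grundy sequence with g(k) = mex{g(k−s) : s ∈ {1, 2, 5, 8}, s ≤ k}:
k:     0  1  2  3  4  5  6  7  8  9 10 11
g(k):  0  1  2  0  1  2  0  1  2  0  1  2
The P-positions (g = 0) in 0..11 are 0, 3, 6, 9.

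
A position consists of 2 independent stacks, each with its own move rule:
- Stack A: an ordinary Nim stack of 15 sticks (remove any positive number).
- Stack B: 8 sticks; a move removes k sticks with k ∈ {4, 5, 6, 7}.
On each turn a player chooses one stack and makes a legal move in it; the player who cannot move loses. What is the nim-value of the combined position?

13

Stack A is a plain Nim stack of size 15, so its Grundy value is 15.
For stack B, compute g(0), g(1), … with moves {4, 5, 6, 7}:
k:     0  1  2  3  4  5  6  7  8
g(k):  0  0  0  0  1  1  1  1  2
So g(8) = 2.
The value of a disjunctive sum is the nim-sum of the parts.
Combined value = 15 ⊕ 2 = 13.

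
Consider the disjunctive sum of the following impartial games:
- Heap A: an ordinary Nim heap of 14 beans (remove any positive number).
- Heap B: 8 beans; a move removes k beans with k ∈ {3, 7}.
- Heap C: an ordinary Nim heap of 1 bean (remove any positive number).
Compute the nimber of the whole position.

13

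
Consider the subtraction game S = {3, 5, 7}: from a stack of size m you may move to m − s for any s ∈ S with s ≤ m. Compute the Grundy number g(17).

2

Compute g(0), g(1), … for moves {3, 5, 7}:
k:     0  1  2  3  4  5  6  7  8  9 10 11 12 13 14 15 16 17
g(k):  0  0  0  1  1  1  2  2  2  3  0  0  0  1  1  1  2  2
So g(17) = 2.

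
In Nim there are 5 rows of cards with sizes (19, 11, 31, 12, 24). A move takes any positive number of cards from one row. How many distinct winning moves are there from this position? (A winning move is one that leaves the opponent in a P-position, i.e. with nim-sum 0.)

Bitwise XOR of the heap sizes:
  10011  (19)
  01011  (11)
  11111  (31)
  01100  (12)
  11000  (24)
  -----
  10011  (19)
The overall nim-sum is X = 19. A row of size p has a winning move iff p XOR X < p (reduce it to p XOR X).
  19: 19 XOR 19 = 0 < 19 — winning move (to 0).
  11: 11 XOR 19 = 24 ≥ 11 — no move.
  31: 31 XOR 19 = 12 < 31 — winning move (to 12).
  12: 12 XOR 19 = 31 ≥ 12 — no move.
  24: 24 XOR 19 = 11 < 24 — winning move (to 11).
That gives 3 winning moves.

3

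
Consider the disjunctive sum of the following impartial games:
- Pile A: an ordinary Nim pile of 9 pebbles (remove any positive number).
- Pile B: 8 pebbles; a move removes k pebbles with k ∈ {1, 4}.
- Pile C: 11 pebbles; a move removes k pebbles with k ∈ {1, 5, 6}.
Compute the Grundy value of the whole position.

Pile A is a plain Nim pile of size 9, so its Grundy value is 9.
Build the Grundy sequence for pile B with g(k) = mex{g(k−s) : s ∈ {1, 4}, s ≤ k}:
g(0) = mex{} = 0
g(1) = mex{0} = 1
g(2) = mex{1} = 0
g(3) = mex{0} = 1
g(4) = mex{0,1} = 2
g(5) = mex{1,2} = 0
g(6) = mex{0} = 1
g(7) = mex{1} = 0
g(8) = mex{0,2} = 1
So g(8) = 1.
Build the Grundy sequence for pile C with g(k) = mex{g(k−s) : s ∈ {1, 5, 6}, s ≤ k}:
k:     0  1  2  3  4  5  6  7  8  9 10 11
g(k):  0  1  0  1  0  1  2  3  2  3  2  0
So g(11) = 0.
By the Sprague-Grundy theorem, the Grundy value of a sum of independent games is the XOR of the component values.
Combined value = 9 XOR 1 XOR 0 = 8.

8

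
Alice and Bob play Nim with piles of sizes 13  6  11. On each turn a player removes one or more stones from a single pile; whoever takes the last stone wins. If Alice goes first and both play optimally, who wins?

Bob wins

In binary:
  1101  (13)
  0110  (6)
  1011  (11)
  ----
  0000  (0)
The nim-sum is 0, so this is a P-position: the player to move is in a losing position under optimal play; Alice is about to move from it and so loses — Bob wins.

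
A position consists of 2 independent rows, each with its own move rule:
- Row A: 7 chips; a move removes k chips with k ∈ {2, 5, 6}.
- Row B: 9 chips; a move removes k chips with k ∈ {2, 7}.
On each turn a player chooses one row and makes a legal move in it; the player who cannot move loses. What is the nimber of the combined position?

Grundy values for row A (subtraction set {2, 5, 6}):
g(0) = mex{} = 0
g(1) = mex{} = 0
g(2) = mex{0} = 1
g(3) = mex{0} = 1
g(4) = mex{1} = 0
g(5) = mex{0,1} = 2
g(6) = mex{0} = 1
g(7) = mex{0,1,2} = 3
So g(7) = 3.
Build the Grundy sequence for row B with g(k) = mex{g(k−s) : s ∈ {2, 7}, s ≤ k}:
g(0) = mex{} = 0
g(1) = mex{} = 0
g(2) = mex{0} = 1
g(3) = mex{0} = 1
g(4) = mex{1} = 0
g(5) = mex{1} = 0
g(6) = mex{0} = 1
g(7) = mex{0} = 1
g(8) = mex{0,1} = 2
g(9) = mex{1} = 0
So g(9) = 0.
By the Sprague-Grundy theorem, the Grundy value of a sum of independent games is the XOR of the component values.
Combined value = 3 XOR 0 = 3.

3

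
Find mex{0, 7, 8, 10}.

0 is in the set but 1 is not, so the mex is 1.

1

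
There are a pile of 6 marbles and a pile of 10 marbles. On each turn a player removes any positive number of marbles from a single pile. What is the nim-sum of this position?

12

Nim-sum: 6 ⊕ 10 = 12.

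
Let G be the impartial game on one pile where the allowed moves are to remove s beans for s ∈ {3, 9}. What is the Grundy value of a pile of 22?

Build the Grundy sequence with g(k) = mex{g(k−s) : s ∈ {3, 9}, s ≤ k}:
k:     0  1  2  3  4  5  6  7  8  9 10 11 12 13 14 15 16 17 18 19 20 21 22
g(k):  0  0  0  1  1  1  0  0  0  1  1  1  0  0  0  1  1  1  0  0  0  1  1
So g(22) = 1.

1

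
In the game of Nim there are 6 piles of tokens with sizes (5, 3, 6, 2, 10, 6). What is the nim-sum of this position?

14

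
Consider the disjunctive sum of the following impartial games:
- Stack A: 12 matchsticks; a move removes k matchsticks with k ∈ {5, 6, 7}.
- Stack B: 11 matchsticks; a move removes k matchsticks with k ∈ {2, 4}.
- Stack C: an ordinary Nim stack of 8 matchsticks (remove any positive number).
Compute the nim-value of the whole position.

For stack A, compute g(0), g(1), … with moves {5, 6, 7}:
k:     0  1  2  3  4  5  6  7  8  9 10 11 12
g(k):  0  0  0  0  0  1  1  1  1  1  2  2  0
So g(12) = 0.
Build the Grundy sequence for stack B with g(k) = mex{g(k−s) : s ∈ {2, 4}, s ≤ k}:
k:     0  1  2  3  4  5  6  7  8  9 10 11
g(k):  0  0  1  1  2  2  0  0  1  1  2  2
So g(11) = 2.
Stack C is a plain Nim stack of size 8, so its Grundy value is 8.
The value of a disjunctive sum is the nim-sum of the parts.
Combined value = 0 XOR 2 XOR 8 = 10.

10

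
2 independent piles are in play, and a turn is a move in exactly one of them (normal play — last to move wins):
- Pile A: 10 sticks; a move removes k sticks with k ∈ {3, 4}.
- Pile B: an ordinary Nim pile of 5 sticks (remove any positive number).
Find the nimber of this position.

Build the Grundy sequence for pile A with g(k) = mex{g(k−s) : s ∈ {3, 4}, s ≤ k}:
g(0) = mex{} = 0
g(1) = mex{} = 0
g(2) = mex{} = 0
g(3) = mex{0} = 1
g(4) = mex{0} = 1
g(5) = mex{0} = 1
g(6) = mex{0,1} = 2
g(7) = mex{1} = 0
g(8) = mex{1} = 0
g(9) = mex{1,2} = 0
g(10) = mex{0,2} = 1
So g(10) = 1.
Pile B is a plain Nim pile of size 5, so its Grundy value is 5.
The value of a disjunctive sum is the nim-sum of the parts.
Combined value = 1 ⊕ 5 = 4.

4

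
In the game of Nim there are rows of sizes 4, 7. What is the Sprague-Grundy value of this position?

3

Nim-sum: 4 ⊕ 7 = 3.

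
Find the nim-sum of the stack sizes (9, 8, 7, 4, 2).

0

Compute the nim-sum pairwise:
9 ⊕ 8 = 1
1 ⊕ 7 = 6
6 ⊕ 4 = 2
2 ⊕ 2 = 0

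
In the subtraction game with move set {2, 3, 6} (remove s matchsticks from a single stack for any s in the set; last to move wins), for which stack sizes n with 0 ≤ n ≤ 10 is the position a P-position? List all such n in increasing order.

Build the Grundy sequence with g(k) = mex{g(k−s) : s ∈ {2, 3, 6}, s ≤ k}:
k:     0  1  2  3  4  5  6  7  8  9 10
g(k):  0  0  1  1  2  0  3  1  2  0  0
The P-positions (g = 0) in 0..10 are 0, 1, 5, 9, 10.

0, 1, 5, 9, 10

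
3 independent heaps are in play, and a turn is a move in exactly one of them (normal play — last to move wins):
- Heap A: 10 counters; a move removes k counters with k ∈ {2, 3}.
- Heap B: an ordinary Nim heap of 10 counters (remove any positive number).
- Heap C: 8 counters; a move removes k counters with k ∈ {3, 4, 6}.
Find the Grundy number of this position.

Grundy values for heap A (subtraction set {2, 3}):
g(0) = mex{} = 0
g(1) = mex{} = 0
g(2) = mex{0} = 1
g(3) = mex{0} = 1
g(4) = mex{0,1} = 2
g(5) = mex{1} = 0
g(6) = mex{1,2} = 0
g(7) = mex{0,2} = 1
g(8) = mex{0} = 1
g(9) = mex{0,1} = 2
g(10) = mex{1} = 0
So g(10) = 0.
Heap B is a plain Nim heap of size 10, so its Grundy value is 10.
For heap C, compute g(0), g(1), … with moves {3, 4, 6}:
g(0) = mex{} = 0
g(1) = mex{} = 0
g(2) = mex{} = 0
g(3) = mex{0} = 1
g(4) = mex{0} = 1
g(5) = mex{0} = 1
g(6) = mex{0,1} = 2
g(7) = mex{0,1} = 2
g(8) = mex{0,1} = 2
So g(8) = 2.
The value of a disjunctive sum is the nim-sum of the parts.
Combined value = 0 XOR 10 XOR 2 = 8.

8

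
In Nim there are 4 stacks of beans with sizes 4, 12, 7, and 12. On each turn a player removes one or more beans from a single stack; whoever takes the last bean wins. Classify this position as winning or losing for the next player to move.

In binary:
  0100  (4)
  1100  (12)
  0111  (7)
  1100  (12)
  ----
  0011  (3)
The nim-sum is 3 ≠ 0, so this is an N-position: the player to move can win.

Winning position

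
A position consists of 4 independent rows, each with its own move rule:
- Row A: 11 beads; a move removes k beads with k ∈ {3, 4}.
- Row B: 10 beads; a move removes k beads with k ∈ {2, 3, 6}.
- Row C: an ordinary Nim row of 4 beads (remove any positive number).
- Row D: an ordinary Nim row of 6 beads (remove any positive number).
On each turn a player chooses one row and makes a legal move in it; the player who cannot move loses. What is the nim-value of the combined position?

For row A, compute g(0), g(1), … with moves {3, 4}:
g(0) = mex{} = 0
g(1) = mex{} = 0
g(2) = mex{} = 0
g(3) = mex{0} = 1
g(4) = mex{0} = 1
g(5) = mex{0} = 1
g(6) = mex{0,1} = 2
g(7) = mex{1} = 0
g(8) = mex{1} = 0
g(9) = mex{1,2} = 0
g(10) = mex{0,2} = 1
g(11) = mex{0} = 1
So g(11) = 1.
For row B, compute g(0), g(1), … with moves {2, 3, 6}:
g(0) = mex{} = 0
g(1) = mex{} = 0
g(2) = mex{0} = 1
g(3) = mex{0} = 1
g(4) = mex{0,1} = 2
g(5) = mex{1} = 0
g(6) = mex{0,1,2} = 3
g(7) = mex{0,2} = 1
g(8) = mex{0,1,3} = 2
g(9) = mex{1,3} = 0
g(10) = mex{1,2} = 0
So g(10) = 0.
Row C is a plain Nim row of size 4, so its Grundy value is 4.
Row D is a plain Nim row of size 6, so its Grundy value is 6.
The value of a disjunctive sum is the nim-sum of the parts.
Combined value = 1 ⊕ 0 ⊕ 4 ⊕ 6 = 3.

3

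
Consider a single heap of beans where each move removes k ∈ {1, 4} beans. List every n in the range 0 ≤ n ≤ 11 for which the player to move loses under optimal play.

0, 2, 5, 7, 10

Build the Grundy sequence with g(k) = mex{g(k−s) : s ∈ {1, 4}, s ≤ k}:
g(0) = mex{} = 0
g(1) = mex{0} = 1
g(2) = mex{1} = 0
g(3) = mex{0} = 1
g(4) = mex{0,1} = 2
g(5) = mex{1,2} = 0
g(6) = mex{0} = 1
g(7) = mex{1} = 0
g(8) = mex{0,2} = 1
g(9) = mex{0,1} = 2
g(10) = mex{1,2} = 0
g(11) = mex{0} = 1
The P-positions (g = 0) in 0..11 are 0, 2, 5, 7, 10.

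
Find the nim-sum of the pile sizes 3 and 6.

Compute the nim-sum pairwise:
3 XOR 6 = 5

5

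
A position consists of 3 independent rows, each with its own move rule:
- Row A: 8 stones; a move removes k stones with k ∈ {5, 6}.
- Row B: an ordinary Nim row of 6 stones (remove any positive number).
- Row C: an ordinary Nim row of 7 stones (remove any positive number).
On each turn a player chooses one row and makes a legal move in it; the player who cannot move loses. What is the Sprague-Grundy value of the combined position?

0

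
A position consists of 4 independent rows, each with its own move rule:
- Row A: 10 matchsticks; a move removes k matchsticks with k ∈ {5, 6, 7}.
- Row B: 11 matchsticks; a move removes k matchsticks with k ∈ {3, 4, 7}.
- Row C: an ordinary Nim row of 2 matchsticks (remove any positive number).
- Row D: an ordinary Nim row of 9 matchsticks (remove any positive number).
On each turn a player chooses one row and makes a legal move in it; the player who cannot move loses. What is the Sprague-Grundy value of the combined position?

9

For row A, compute g(0), g(1), … with moves {5, 6, 7}:
k:     0  1  2  3  4  5  6  7  8  9 10
g(k):  0  0  0  0  0  1  1  1  1  1  2
So g(10) = 2.
Build the Grundy sequence for row B with g(k) = mex{g(k−s) : s ∈ {3, 4, 7}, s ≤ k}:
g(0) = mex{} = 0
g(1) = mex{} = 0
g(2) = mex{} = 0
g(3) = mex{0} = 1
g(4) = mex{0} = 1
g(5) = mex{0} = 1
g(6) = mex{0,1} = 2
g(7) = mex{0,1} = 2
g(8) = mex{0,1} = 2
g(9) = mex{0,1,2} = 3
g(10) = mex{1,2} = 0
g(11) = mex{1,2} = 0
So g(11) = 0.
Row C is a plain Nim row of size 2, so its Grundy value is 2.
Row D is a plain Nim row of size 9, so its Grundy value is 9.
The value of a disjunctive sum is the nim-sum of the parts.
Combined value = 2 XOR 0 XOR 2 XOR 9 = 9.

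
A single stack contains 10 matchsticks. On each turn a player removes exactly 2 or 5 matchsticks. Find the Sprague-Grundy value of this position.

1

Grundy values for subtraction set {2, 5}:
g(0) = mex{} = 0
g(1) = mex{} = 0
g(2) = mex{0} = 1
g(3) = mex{0} = 1
g(4) = mex{1} = 0
g(5) = mex{0,1} = 2
g(6) = mex{0} = 1
g(7) = mex{1,2} = 0
g(8) = mex{1} = 0
g(9) = mex{0} = 1
g(10) = mex{0,2} = 1
So g(10) = 1.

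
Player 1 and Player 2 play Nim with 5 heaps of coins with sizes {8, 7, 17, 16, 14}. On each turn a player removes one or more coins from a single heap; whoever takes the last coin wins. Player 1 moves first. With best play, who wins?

Player 2 wins

Nim-sum: 8 XOR 7 XOR 17 XOR 16 XOR 14 = 0.
The nim-sum is 0, so this is a P-position: the player to move is in a losing position under optimal play; Player 1 is about to move from it and so loses — Player 2 wins.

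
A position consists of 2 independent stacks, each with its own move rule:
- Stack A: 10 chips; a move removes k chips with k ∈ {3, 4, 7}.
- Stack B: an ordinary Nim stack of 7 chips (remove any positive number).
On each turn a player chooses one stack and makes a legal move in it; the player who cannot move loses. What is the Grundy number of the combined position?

Grundy values for stack A (subtraction set {3, 4, 7}):
k:     0  1  2  3  4  5  6  7  8  9 10
g(k):  0  0  0  1  1  1  2  2  2  3  0
So g(10) = 0.
Stack B is a plain Nim stack of size 7, so its Grundy value is 7.
By the Sprague-Grundy theorem, the Grundy value of a sum of independent games is the XOR of the component values.
Combined value = 0 ⊕ 7 = 7.

7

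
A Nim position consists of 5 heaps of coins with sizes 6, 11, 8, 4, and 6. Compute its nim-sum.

7

Write each in binary and XOR column by column:
  0110  (6)
  1011  (11)
  1000  (8)
  0100  (4)
  0110  (6)
  ----
  0111  (7)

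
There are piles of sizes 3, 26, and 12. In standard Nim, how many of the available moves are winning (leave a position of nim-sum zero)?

Compute the nim-sum pairwise:
3 XOR 26 = 25
25 XOR 12 = 21
The overall nim-sum is X = 21. A pile of size p has a winning move iff p XOR X < p (reduce it to p XOR X).
  3: 3 XOR 21 = 22 ≥ 3 — no move.
  26: 26 XOR 21 = 15 < 26 — winning move (to 15).
  12: 12 XOR 21 = 25 ≥ 12 — no move.
That gives 1 winning move.

1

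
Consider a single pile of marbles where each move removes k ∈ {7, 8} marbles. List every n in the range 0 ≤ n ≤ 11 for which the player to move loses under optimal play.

0, 1, 2, 3, 4, 5, 6

Compute g(0), g(1), … for moves {7, 8}:
g(0) = mex{} = 0
g(1) = mex{} = 0
g(2) = mex{} = 0
g(3) = mex{} = 0
g(4) = mex{} = 0
g(5) = mex{} = 0
g(6) = mex{} = 0
g(7) = mex{0} = 1
g(8) = mex{0} = 1
g(9) = mex{0} = 1
g(10) = mex{0} = 1
g(11) = mex{0} = 1
The P-positions (g = 0) in 0..11 are 0, 1, 2, 3, 4, 5, 6.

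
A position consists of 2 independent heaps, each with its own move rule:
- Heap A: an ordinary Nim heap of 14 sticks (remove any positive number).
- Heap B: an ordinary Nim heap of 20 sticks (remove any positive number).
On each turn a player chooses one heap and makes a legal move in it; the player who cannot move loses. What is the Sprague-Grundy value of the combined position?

26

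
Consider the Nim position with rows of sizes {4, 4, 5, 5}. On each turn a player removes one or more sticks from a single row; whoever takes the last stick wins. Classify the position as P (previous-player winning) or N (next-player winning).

P-position

Write each in binary and XOR column by column:
  100  (4)
  100  (4)
  101  (5)
  101  (5)
  ---
  000  (0)
The nim-sum is 0, so this is a P-position: the player to move is in a losing position under optimal play.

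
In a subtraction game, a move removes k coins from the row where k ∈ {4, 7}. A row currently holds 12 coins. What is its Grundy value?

0

Build the Grundy sequence with g(k) = mex{g(k−s) : s ∈ {4, 7}, s ≤ k}:
g(0) = mex{} = 0
g(1) = mex{} = 0
g(2) = mex{} = 0
g(3) = mex{} = 0
g(4) = mex{0} = 1
g(5) = mex{0} = 1
g(6) = mex{0} = 1
g(7) = mex{0} = 1
g(8) = mex{0,1} = 2
g(9) = mex{0,1} = 2
g(10) = mex{0,1} = 2
g(11) = mex{1} = 0
g(12) = mex{1,2} = 0
So g(12) = 0.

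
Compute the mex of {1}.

0

0 is not in the set, so the mex is 0.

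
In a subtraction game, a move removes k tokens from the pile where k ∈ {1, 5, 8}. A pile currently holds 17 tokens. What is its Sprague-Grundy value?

Build the Grundy sequence with g(k) = mex{g(k−s) : s ∈ {1, 5, 8}, s ≤ k}:
k:     0  1  2  3  4  5  6  7  8  9 10 11 12 13 14 15 16 17
g(k):  0  1  0  1  0  1  0  1  2  3  2  3  2  0  1  0  1  0
So g(17) = 0.

0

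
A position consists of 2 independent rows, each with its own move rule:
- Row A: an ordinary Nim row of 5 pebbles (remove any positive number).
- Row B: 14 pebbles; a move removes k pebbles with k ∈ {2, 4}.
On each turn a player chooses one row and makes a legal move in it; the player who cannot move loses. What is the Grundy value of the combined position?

Row A is a plain Nim row of size 5, so its Grundy value is 5.
Build the Grundy sequence for row B with g(k) = mex{g(k−s) : s ∈ {2, 4}, s ≤ k}:
k:     0  1  2  3  4  5  6  7  8  9 10 11 12 13 14
g(k):  0  0  1  1  2  2  0  0  1  1  2  2  0  0  1
So g(14) = 1.
The value of a disjunctive sum is the nim-sum of the parts.
Combined value = 5 ⊕ 1 = 4.

4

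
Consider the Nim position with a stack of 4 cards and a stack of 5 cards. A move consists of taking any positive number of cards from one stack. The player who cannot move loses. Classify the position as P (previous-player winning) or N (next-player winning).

In binary:
  100  (4)
  101  (5)
  ---
  001  (1)
The nim-sum is 1 ≠ 0, so this is an N-position: the player to move can win.

N-position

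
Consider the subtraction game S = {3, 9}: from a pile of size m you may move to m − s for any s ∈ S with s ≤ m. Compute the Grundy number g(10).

1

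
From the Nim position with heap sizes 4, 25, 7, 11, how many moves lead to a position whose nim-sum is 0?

1

In binary:
  00100  (4)
  11001  (25)
  00111  (7)
  01011  (11)
  -----
  10001  (17)
The overall nim-sum is X = 17. A heap of size p has a winning move iff p XOR X < p (reduce it to p XOR X).
  4: 4 XOR 17 = 21 ≥ 4 — no move.
  25: 25 XOR 17 = 8 < 25 — winning move (to 8).
  7: 7 XOR 17 = 22 ≥ 7 — no move.
  11: 11 XOR 17 = 26 ≥ 11 — no move.
That gives 1 winning move.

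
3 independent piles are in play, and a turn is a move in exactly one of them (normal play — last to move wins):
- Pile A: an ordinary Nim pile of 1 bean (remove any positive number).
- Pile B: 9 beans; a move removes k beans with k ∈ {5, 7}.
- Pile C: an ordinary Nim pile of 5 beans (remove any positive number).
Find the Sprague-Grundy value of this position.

5

Pile A is a plain Nim pile of size 1, so its Grundy value is 1.
For pile B, compute g(0), g(1), … with moves {5, 7}:
k:     0  1  2  3  4  5  6  7  8  9
g(k):  0  0  0  0  0  1  1  1  1  1
So g(9) = 1.
Pile C is a plain Nim pile of size 5, so its Grundy value is 5.
The value of a disjunctive sum is the nim-sum of the parts.
Combined value = 1 XOR 1 XOR 5 = 5.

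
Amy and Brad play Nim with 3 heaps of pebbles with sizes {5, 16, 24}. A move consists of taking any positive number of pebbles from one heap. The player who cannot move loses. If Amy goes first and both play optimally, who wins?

Amy wins

Nim-sum: 5 XOR 16 XOR 24 = 13.
The nim-sum is 13 ≠ 0, so this is an N-position: the player to move can win; Amy has a winning move.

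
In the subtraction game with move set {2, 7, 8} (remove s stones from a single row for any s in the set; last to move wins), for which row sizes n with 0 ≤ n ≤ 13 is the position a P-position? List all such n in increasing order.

0, 1, 4, 5, 10

Grundy values for subtraction set {2, 7, 8}:
k:     0  1  2  3  4  5  6  7  8  9 10 11 12 13
g(k):  0  0  1  1  0  0  1  1  2  2  0  3  1  2
The P-positions (g = 0) in 0..13 are 0, 1, 4, 5, 10.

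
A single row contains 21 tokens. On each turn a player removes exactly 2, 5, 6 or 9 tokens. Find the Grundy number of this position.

Grundy values for subtraction set {2, 5, 6, 9}:
k:     0  1  2  3  4  5  6  7  8  9 10 11 12 13 14 15 16 17 18 19 20 21
g(k):  0  0  1  1  0  2  1  3  0  2  1  0  0  1  1  0  2  1  3  0  2  1
So g(21) = 1.

1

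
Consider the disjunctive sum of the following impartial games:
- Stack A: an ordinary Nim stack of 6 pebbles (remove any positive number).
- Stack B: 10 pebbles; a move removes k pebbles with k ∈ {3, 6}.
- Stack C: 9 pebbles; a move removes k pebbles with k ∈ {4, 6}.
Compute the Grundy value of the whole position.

Stack A is a plain Nim stack of size 6, so its Grundy value is 6.
Build the Grundy sequence for stack B with g(k) = mex{g(k−s) : s ∈ {3, 6}, s ≤ k}:
g(0) = mex{} = 0
g(1) = mex{} = 0
g(2) = mex{} = 0
g(3) = mex{0} = 1
g(4) = mex{0} = 1
g(5) = mex{0} = 1
g(6) = mex{0,1} = 2
g(7) = mex{0,1} = 2
g(8) = mex{0,1} = 2
g(9) = mex{1,2} = 0
g(10) = mex{1,2} = 0
So g(10) = 0.
For stack C, compute g(0), g(1), … with moves {4, 6}:
g(0) = mex{} = 0
g(1) = mex{} = 0
g(2) = mex{} = 0
g(3) = mex{} = 0
g(4) = mex{0} = 1
g(5) = mex{0} = 1
g(6) = mex{0} = 1
g(7) = mex{0} = 1
g(8) = mex{0,1} = 2
g(9) = mex{0,1} = 2
So g(9) = 2.
The value of a disjunctive sum is the nim-sum of the parts.
Combined value = 6 XOR 0 XOR 2 = 4.

4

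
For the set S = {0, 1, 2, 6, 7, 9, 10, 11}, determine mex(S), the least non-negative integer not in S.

3

The values 0, 1, 2 are all present; 3 is the first non-negative integer missing from the set.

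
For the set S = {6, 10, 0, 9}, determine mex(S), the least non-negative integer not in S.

1

0 is in the set but 1 is not, so the mex is 1.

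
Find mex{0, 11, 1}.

2

The values 0, 1 are all present; 2 is the first non-negative integer missing from the set.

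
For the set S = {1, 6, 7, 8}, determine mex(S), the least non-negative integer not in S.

0

0 is not in the set, so the mex is 0.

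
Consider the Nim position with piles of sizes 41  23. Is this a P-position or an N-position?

Compute the nim-sum pairwise:
41 XOR 23 = 62
The nim-sum is 62 ≠ 0, so this is an N-position: the player to move can win.

N-position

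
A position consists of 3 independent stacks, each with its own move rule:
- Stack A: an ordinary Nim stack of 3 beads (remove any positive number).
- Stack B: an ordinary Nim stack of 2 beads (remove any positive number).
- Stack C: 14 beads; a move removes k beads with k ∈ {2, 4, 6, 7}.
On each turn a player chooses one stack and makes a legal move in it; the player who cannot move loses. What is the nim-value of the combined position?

3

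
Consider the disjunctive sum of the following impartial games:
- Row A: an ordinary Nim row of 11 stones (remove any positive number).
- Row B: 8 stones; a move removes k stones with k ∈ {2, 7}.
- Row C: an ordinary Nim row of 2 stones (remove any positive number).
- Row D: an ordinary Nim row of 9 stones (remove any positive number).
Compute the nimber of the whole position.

Row A is a plain Nim row of size 11, so its Grundy value is 11.
Build the Grundy sequence for row B with g(k) = mex{g(k−s) : s ∈ {2, 7}, s ≤ k}:
k:     0  1  2  3  4  5  6  7  8
g(k):  0  0  1  1  0  0  1  1  2
So g(8) = 2.
Row C is a plain Nim row of size 2, so its Grundy value is 2.
Row D is a plain Nim row of size 9, so its Grundy value is 9.
The value of a disjunctive sum is the nim-sum of the parts.
Combined value = 11 XOR 2 XOR 2 XOR 9 = 2.

2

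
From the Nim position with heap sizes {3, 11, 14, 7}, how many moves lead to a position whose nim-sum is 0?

3

Nim-sum: 3 ⊕ 11 ⊕ 14 ⊕ 7 = 1.
The overall nim-sum is X = 1. A heap of size p has a winning move iff p XOR X < p (reduce it to p XOR X).
  3: 3 XOR 1 = 2 < 3 — winning move (to 2).
  11: 11 XOR 1 = 10 < 11 — winning move (to 10).
  14: 14 XOR 1 = 15 ≥ 14 — no move.
  7: 7 XOR 1 = 6 < 7 — winning move (to 6).
That gives 3 winning moves.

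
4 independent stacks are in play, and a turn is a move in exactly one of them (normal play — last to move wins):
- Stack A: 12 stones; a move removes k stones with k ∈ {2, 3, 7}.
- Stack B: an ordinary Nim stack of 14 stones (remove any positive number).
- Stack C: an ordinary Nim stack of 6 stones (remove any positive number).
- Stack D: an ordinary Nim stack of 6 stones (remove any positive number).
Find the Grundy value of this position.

15

For stack A, compute g(0), g(1), … with moves {2, 3, 7}:
k:     0  1  2  3  4  5  6  7  8  9 10 11 12
g(k):  0  0  1  1  2  0  0  1  1  2  0  0  1
So g(12) = 1.
Stack B is a plain Nim stack of size 14, so its Grundy value is 14.
Stack C is a plain Nim stack of size 6, so its Grundy value is 6.
Stack D is a plain Nim stack of size 6, so its Grundy value is 6.
By the Sprague-Grundy theorem, the Grundy value of a sum of independent games is the XOR of the component values.
Combined value = 1 XOR 14 XOR 6 XOR 6 = 15.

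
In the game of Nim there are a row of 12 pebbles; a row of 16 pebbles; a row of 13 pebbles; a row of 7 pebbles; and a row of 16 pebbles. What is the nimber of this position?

6

Nim-sum: 12 XOR 16 XOR 13 XOR 7 XOR 16 = 6.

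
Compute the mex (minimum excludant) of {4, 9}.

0 is not in the set, so the mex is 0.

0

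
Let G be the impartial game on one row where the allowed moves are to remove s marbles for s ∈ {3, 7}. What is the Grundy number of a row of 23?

1

Grundy values for subtraction set {3, 7}:
k:     0  1  2  3  4  5  6  7  8  9 10 11 12 13 14 15 16 17 18 19 20 21 22 23
g(k):  0  0  0  1  1  1  0  2  2  1  0  0  0  1  1  1  0  2  2  1  0  0  0  1
So g(23) = 1.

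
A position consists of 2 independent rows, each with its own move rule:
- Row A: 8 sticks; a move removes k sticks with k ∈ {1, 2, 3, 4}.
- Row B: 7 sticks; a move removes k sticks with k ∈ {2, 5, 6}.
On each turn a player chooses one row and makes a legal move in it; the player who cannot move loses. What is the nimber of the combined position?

Build the Grundy sequence for row A with g(k) = mex{g(k−s) : s ∈ {1, 2, 3, 4}, s ≤ k}:
g(0) = mex{} = 0
g(1) = mex{0} = 1
g(2) = mex{0,1} = 2
g(3) = mex{0,1,2} = 3
g(4) = mex{0,1,2,3} = 4
g(5) = mex{1,2,3,4} = 0
g(6) = mex{0,2,3,4} = 1
g(7) = mex{0,1,3,4} = 2
g(8) = mex{0,1,2,4} = 3
So g(8) = 3.
For row B, compute g(0), g(1), … with moves {2, 5, 6}:
k:     0  1  2  3  4  5  6  7
g(k):  0  0  1  1  0  2  1  3
So g(7) = 3.
The value of a disjunctive sum is the nim-sum of the parts.
Combined value = 3 XOR 3 = 0.

0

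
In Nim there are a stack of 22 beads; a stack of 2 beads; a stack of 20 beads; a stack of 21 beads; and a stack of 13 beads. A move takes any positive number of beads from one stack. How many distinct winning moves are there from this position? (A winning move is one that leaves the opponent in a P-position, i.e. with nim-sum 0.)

Bitwise XOR of the heap sizes:
  10110  (22)
  00010  (2)
  10100  (20)
  10101  (21)
  01101  (13)
  -----
  11000  (24)
The overall nim-sum is X = 24. A stack of size p has a winning move iff p XOR X < p (reduce it to p XOR X).
  22: 22 XOR 24 = 14 < 22 — winning move (to 14).
  2: 2 XOR 24 = 26 ≥ 2 — no move.
  20: 20 XOR 24 = 12 < 20 — winning move (to 12).
  21: 21 XOR 24 = 13 < 21 — winning move (to 13).
  13: 13 XOR 24 = 21 ≥ 13 — no move.
That gives 3 winning moves.

3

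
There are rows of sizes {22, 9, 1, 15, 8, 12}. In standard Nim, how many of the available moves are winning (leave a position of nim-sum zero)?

1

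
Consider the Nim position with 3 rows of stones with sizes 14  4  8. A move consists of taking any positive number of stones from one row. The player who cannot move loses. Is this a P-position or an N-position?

Write each in binary and XOR column by column:
  1110  (14)
  0100  (4)
  1000  (8)
  ----
  0010  (2)
The nim-sum is 2 ≠ 0, so this is an N-position: the player to move can win.

N-position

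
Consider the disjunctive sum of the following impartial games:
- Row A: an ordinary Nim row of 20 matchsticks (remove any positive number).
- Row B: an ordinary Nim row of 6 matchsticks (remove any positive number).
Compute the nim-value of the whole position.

Row A is a plain Nim row of size 20, so its Grundy value is 20.
Row B is a plain Nim row of size 6, so its Grundy value is 6.
The value of a disjunctive sum is the nim-sum of the parts.
Combined value = 20 XOR 6 = 18.

18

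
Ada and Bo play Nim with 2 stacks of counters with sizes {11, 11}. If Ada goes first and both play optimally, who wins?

Compute the nim-sum pairwise:
11 ⊕ 11 = 0
The nim-sum is 0, so this is a P-position: the player to move is in a losing position under optimal play; Ada is about to move from it and so loses — Bo wins.

Bo wins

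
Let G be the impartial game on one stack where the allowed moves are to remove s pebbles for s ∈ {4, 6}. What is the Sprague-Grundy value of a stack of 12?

0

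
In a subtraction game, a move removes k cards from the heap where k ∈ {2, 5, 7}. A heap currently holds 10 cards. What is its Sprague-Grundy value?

Grundy values for subtraction set {2, 5, 7}:
g(0) = mex{} = 0
g(1) = mex{} = 0
g(2) = mex{0} = 1
g(3) = mex{0} = 1
g(4) = mex{1} = 0
g(5) = mex{0,1} = 2
g(6) = mex{0} = 1
g(7) = mex{0,1,2} = 3
g(8) = mex{0,1} = 2
g(9) = mex{0,1,3} = 2
g(10) = mex{1,2} = 0
So g(10) = 0.

0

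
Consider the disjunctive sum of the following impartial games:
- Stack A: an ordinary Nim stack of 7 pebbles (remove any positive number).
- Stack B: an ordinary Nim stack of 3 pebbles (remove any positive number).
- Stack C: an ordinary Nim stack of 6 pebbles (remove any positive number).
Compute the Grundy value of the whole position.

Stack A is a plain Nim stack of size 7, so its Grundy value is 7.
Stack B is a plain Nim stack of size 3, so its Grundy value is 3.
Stack C is a plain Nim stack of size 6, so its Grundy value is 6.
By the Sprague-Grundy theorem, the Grundy value of a sum of independent games is the XOR of the component values.
Combined value = 7 XOR 3 XOR 6 = 2.

2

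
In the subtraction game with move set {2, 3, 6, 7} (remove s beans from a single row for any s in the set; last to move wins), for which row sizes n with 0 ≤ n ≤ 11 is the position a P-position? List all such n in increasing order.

0, 1, 5, 9, 10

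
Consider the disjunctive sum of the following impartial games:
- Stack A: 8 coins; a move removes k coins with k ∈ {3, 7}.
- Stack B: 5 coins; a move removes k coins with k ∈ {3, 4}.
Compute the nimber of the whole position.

3

Grundy values for stack A (subtraction set {3, 7}):
k:     0  1  2  3  4  5  6  7  8
g(k):  0  0  0  1  1  1  0  2  2
So g(8) = 2.
For stack B, compute g(0), g(1), … with moves {3, 4}:
k:     0  1  2  3  4  5
g(k):  0  0  0  1  1  1
So g(5) = 1.
By the Sprague-Grundy theorem, the Grundy value of a sum of independent games is the XOR of the component values.
Combined value = 2 XOR 1 = 3.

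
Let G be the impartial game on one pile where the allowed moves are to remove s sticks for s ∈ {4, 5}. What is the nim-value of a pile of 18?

Grundy values for subtraction set {4, 5}:
k:     0  1  2  3  4  5  6  7  8  9 10 11 12 13 14 15 16 17 18
g(k):  0  0  0  0  1  1  1  1  2  0  0  0  0  1  1  1  1  2  0
So g(18) = 0.

0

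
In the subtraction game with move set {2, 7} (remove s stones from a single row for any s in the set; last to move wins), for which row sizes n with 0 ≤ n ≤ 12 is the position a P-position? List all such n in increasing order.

0, 1, 4, 5, 9, 10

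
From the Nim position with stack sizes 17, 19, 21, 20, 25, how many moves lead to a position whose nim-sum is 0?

5

Nim-sum: 17 XOR 19 XOR 21 XOR 20 XOR 25 = 26.
The overall nim-sum is X = 26. A stack of size p has a winning move iff p XOR X < p (reduce it to p XOR X).
  17: 17 XOR 26 = 11 < 17 — winning move (to 11).
  19: 19 XOR 26 = 9 < 19 — winning move (to 9).
  21: 21 XOR 26 = 15 < 21 — winning move (to 15).
  20: 20 XOR 26 = 14 < 20 — winning move (to 14).
  25: 25 XOR 26 = 3 < 25 — winning move (to 3).
That gives 5 winning moves.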